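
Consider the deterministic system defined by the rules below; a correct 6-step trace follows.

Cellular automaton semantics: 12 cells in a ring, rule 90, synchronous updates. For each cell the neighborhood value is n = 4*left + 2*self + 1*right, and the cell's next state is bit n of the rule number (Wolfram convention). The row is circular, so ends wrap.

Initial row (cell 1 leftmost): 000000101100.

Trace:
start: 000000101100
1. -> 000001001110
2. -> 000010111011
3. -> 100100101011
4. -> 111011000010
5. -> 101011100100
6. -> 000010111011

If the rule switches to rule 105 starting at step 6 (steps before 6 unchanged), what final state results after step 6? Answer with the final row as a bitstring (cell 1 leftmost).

(re-executing step 6 under rule 105; state before step 6: 101011100100)
6. -> 010110100000

010110100000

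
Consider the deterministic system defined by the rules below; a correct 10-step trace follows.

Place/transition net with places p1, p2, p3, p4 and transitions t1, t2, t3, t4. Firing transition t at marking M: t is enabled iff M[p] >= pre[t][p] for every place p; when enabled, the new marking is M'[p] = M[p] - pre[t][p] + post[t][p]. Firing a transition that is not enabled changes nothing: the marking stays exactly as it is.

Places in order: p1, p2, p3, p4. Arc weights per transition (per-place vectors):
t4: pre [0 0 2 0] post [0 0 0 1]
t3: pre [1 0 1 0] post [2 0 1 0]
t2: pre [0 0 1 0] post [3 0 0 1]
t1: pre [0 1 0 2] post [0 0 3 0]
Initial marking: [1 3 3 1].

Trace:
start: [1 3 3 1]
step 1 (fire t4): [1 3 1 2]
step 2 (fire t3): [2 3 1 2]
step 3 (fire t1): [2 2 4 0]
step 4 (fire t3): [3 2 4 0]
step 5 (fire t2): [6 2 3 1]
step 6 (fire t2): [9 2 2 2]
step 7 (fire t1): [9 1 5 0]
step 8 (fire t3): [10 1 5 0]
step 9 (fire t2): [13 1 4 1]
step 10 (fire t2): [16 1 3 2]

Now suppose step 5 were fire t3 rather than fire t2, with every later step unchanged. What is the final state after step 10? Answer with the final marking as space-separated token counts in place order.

14 2 1 3

(re-executing from step 5 with the substitution; state before step 5: [3 2 4 0])
step 5 (fire t3): [4 2 4 0]
step 6 (fire t2): [7 2 3 1]
step 7 (fire t1): [7 2 3 1]
step 8 (fire t3): [8 2 3 1]
step 9 (fire t2): [11 2 2 2]
step 10 (fire t2): [14 2 1 3]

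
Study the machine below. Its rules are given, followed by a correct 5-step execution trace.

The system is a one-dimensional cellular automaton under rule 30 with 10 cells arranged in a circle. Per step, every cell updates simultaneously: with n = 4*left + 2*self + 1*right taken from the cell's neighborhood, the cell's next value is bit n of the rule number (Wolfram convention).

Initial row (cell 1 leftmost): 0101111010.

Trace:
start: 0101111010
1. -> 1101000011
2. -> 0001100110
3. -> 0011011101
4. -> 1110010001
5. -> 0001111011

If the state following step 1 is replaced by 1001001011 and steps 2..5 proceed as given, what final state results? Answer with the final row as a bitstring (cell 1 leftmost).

0111001101

state after step 1 := 1001001011
2. -> 0111111010
3. -> 1100000011
4. -> 0010000110
5. -> 0111001101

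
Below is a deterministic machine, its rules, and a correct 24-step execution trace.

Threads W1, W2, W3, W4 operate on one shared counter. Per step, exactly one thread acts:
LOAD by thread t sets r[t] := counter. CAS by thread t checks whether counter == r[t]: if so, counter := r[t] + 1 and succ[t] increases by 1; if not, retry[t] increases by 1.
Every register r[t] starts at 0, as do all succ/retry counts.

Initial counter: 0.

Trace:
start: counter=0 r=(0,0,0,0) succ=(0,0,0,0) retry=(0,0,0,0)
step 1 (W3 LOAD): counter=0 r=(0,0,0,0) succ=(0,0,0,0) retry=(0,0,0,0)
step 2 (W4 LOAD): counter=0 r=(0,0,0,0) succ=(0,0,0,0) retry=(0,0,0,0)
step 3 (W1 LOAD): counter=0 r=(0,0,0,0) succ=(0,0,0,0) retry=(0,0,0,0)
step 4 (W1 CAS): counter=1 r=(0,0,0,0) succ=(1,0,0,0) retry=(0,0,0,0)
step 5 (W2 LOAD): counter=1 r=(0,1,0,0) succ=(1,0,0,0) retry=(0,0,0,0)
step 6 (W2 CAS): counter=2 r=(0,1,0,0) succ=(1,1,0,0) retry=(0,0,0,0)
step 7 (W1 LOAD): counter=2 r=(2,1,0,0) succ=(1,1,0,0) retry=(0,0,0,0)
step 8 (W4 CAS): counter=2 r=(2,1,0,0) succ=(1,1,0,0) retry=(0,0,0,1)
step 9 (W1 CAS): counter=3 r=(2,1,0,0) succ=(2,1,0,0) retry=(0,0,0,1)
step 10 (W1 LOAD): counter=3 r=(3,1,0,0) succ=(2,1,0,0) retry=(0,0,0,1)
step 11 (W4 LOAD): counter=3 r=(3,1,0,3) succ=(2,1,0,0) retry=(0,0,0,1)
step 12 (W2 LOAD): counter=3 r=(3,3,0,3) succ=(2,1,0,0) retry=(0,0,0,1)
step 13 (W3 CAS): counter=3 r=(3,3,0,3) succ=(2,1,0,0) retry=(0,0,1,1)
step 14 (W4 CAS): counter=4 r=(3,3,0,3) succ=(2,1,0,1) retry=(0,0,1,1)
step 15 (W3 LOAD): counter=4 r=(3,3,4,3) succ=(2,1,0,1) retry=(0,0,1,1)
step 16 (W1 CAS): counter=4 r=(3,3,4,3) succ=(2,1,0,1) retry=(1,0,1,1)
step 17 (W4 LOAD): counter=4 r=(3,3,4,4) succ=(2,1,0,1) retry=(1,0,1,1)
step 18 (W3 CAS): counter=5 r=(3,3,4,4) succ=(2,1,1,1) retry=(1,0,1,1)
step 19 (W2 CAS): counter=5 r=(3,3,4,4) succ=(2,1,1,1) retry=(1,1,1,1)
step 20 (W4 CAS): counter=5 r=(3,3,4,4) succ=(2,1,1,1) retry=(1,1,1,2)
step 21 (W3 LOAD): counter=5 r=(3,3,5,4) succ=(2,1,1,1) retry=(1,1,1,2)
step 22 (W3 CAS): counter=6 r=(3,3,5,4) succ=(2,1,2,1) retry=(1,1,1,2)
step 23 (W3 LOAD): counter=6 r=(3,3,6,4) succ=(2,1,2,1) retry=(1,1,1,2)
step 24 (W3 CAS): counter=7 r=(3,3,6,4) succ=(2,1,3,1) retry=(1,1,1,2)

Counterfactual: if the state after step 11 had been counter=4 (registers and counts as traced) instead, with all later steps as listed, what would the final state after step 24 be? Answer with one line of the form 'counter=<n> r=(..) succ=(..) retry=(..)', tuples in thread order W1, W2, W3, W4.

state after step 11 := counter=4 r=(3,1,0,3) succ=(2,1,0,0) retry=(0,0,0,1)
step 12 (W2 LOAD): counter=4 r=(3,4,0,3) succ=(2,1,0,0) retry=(0,0,0,1)
step 13 (W3 CAS): counter=4 r=(3,4,0,3) succ=(2,1,0,0) retry=(0,0,1,1)
step 14 (W4 CAS): counter=4 r=(3,4,0,3) succ=(2,1,0,0) retry=(0,0,1,2)
step 15 (W3 LOAD): counter=4 r=(3,4,4,3) succ=(2,1,0,0) retry=(0,0,1,2)
step 16 (W1 CAS): counter=4 r=(3,4,4,3) succ=(2,1,0,0) retry=(1,0,1,2)
step 17 (W4 LOAD): counter=4 r=(3,4,4,4) succ=(2,1,0,0) retry=(1,0,1,2)
step 18 (W3 CAS): counter=5 r=(3,4,4,4) succ=(2,1,1,0) retry=(1,0,1,2)
step 19 (W2 CAS): counter=5 r=(3,4,4,4) succ=(2,1,1,0) retry=(1,1,1,2)
step 20 (W4 CAS): counter=5 r=(3,4,4,4) succ=(2,1,1,0) retry=(1,1,1,3)
step 21 (W3 LOAD): counter=5 r=(3,4,5,4) succ=(2,1,1,0) retry=(1,1,1,3)
step 22 (W3 CAS): counter=6 r=(3,4,5,4) succ=(2,1,2,0) retry=(1,1,1,3)
step 23 (W3 LOAD): counter=6 r=(3,4,6,4) succ=(2,1,2,0) retry=(1,1,1,3)
step 24 (W3 CAS): counter=7 r=(3,4,6,4) succ=(2,1,3,0) retry=(1,1,1,3)

counter=7 r=(3,4,6,4) succ=(2,1,3,0) retry=(1,1,1,3)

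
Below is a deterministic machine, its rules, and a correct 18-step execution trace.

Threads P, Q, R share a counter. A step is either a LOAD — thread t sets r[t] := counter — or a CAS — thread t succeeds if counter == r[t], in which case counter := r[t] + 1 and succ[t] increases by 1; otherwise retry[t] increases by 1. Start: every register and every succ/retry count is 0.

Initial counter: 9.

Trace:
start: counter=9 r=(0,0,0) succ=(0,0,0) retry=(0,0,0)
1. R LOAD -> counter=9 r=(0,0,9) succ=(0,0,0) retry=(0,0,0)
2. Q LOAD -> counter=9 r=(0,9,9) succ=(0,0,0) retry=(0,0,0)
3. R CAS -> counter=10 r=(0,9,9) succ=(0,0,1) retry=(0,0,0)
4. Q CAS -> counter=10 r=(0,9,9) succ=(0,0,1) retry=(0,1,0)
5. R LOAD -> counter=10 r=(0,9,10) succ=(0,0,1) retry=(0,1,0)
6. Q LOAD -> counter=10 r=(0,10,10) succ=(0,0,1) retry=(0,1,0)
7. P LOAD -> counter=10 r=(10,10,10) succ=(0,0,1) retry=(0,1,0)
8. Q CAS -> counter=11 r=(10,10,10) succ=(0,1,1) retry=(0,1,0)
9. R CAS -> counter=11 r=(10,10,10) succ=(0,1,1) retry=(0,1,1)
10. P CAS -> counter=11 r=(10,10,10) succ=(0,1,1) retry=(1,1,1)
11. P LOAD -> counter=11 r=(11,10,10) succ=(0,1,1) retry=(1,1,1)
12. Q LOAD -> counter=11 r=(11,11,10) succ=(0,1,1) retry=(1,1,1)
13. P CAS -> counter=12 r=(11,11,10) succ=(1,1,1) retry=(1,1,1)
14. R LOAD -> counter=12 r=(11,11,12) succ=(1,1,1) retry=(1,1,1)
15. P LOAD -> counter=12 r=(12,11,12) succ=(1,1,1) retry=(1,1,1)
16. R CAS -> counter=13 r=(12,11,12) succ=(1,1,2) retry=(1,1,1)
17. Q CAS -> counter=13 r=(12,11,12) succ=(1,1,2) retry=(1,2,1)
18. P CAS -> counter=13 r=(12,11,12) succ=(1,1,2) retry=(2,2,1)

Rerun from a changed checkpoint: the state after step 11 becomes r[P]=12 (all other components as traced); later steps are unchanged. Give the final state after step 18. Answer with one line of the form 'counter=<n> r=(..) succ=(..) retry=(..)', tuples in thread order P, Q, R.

state after step 11 := counter=11 r=(12,10,10) succ=(0,1,1) retry=(1,1,1)
12. Q LOAD -> counter=11 r=(12,11,10) succ=(0,1,1) retry=(1,1,1)
13. P CAS -> counter=11 r=(12,11,10) succ=(0,1,1) retry=(2,1,1)
14. R LOAD -> counter=11 r=(12,11,11) succ=(0,1,1) retry=(2,1,1)
15. P LOAD -> counter=11 r=(11,11,11) succ=(0,1,1) retry=(2,1,1)
16. R CAS -> counter=12 r=(11,11,11) succ=(0,1,2) retry=(2,1,1)
17. Q CAS -> counter=12 r=(11,11,11) succ=(0,1,2) retry=(2,2,1)
18. P CAS -> counter=12 r=(11,11,11) succ=(0,1,2) retry=(3,2,1)

counter=12 r=(11,11,11) succ=(0,1,2) retry=(3,2,1)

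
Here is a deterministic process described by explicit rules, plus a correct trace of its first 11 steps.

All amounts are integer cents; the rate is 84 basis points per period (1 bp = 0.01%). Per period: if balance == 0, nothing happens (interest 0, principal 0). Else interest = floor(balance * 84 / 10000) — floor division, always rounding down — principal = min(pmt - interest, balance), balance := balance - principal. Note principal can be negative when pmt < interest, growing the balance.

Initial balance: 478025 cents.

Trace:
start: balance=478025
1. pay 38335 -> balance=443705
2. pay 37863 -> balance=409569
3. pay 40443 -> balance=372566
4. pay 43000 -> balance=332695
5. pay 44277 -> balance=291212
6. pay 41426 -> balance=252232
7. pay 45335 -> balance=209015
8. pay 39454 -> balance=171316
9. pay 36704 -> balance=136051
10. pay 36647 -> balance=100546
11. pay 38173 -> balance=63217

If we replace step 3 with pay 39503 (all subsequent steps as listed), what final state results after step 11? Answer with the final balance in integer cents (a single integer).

(re-executing from step 3 with the substitution; state before step 3: balance=409569)
3. pay 39503 -> balance=373506
4. pay 43000 -> balance=333643
5. pay 44277 -> balance=292168
6. pay 41426 -> balance=253196
7. pay 45335 -> balance=209987
8. pay 39454 -> balance=172296
9. pay 36704 -> balance=137039
10. pay 36647 -> balance=101543
11. pay 38173 -> balance=64222

64222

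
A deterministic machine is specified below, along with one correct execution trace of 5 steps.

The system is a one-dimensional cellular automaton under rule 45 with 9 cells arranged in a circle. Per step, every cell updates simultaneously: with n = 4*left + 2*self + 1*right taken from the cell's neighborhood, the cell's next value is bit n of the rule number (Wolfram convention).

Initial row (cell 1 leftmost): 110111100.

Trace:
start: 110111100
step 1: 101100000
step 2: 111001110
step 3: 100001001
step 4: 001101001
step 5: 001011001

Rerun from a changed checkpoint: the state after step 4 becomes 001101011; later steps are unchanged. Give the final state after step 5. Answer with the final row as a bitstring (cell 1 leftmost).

001011110

state after step 4 := 001101011
step 5: 001011110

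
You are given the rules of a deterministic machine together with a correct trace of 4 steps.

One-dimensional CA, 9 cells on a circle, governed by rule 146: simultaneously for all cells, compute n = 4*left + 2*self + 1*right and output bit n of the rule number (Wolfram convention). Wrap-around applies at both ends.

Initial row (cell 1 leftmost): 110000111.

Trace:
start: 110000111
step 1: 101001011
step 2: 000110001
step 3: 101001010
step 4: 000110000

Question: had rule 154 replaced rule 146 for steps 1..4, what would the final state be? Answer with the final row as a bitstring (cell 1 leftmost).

001111100

(re-executing steps 1..4 under rule 154; state before step 1: 110000111)
step 1: 101001111
step 2: 000111111
step 3: 101111110
step 4: 001111100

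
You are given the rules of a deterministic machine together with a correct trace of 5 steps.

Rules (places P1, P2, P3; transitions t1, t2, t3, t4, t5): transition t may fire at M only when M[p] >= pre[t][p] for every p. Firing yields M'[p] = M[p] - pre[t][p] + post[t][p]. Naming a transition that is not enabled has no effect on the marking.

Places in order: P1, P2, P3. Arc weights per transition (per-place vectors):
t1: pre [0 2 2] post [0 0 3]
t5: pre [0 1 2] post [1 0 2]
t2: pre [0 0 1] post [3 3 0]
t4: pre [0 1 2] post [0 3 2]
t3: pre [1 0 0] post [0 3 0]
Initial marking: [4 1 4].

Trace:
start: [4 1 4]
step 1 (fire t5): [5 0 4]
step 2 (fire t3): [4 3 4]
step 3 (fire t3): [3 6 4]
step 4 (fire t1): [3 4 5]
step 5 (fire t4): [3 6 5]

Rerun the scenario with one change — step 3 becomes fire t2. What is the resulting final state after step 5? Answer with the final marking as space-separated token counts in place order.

(re-executing from step 3 with the substitution; state before step 3: [4 3 4])
step 3 (fire t2): [7 6 3]
step 4 (fire t1): [7 4 4]
step 5 (fire t4): [7 6 4]

7 6 4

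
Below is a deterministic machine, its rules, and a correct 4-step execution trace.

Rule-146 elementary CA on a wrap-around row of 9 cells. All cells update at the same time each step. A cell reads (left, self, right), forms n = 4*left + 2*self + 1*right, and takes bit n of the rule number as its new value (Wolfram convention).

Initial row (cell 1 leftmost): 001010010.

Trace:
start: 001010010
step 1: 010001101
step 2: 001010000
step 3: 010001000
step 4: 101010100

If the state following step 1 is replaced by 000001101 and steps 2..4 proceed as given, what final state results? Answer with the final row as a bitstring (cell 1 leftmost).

000000110

state after step 1 := 000001101
step 2: 100010000
step 3: 010101001
step 4: 000000110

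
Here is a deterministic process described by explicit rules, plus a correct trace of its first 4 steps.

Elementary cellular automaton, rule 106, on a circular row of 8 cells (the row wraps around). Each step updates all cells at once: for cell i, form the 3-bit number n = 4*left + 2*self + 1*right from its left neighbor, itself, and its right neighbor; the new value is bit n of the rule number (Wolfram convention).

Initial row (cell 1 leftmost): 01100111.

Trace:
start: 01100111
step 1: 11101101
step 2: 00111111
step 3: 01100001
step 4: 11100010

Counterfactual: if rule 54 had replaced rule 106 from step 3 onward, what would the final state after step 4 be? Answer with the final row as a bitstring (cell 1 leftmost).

00100001

(re-executing steps 3..4 under rule 54; state before step 3: 00111111)
step 3: 11000000
step 4: 00100001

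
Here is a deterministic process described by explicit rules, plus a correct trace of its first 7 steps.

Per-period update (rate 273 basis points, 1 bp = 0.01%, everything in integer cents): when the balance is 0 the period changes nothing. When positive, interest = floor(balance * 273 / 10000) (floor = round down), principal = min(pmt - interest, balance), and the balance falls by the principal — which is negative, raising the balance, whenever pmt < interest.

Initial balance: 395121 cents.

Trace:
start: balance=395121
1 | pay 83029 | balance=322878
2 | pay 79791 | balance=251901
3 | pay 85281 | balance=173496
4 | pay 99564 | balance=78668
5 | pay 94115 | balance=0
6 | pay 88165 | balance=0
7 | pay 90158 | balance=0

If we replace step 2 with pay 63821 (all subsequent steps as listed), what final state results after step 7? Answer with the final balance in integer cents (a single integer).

(re-executing from step 2 with the substitution; state before step 2: balance=322878)
2 | pay 63821 | balance=267871
3 | pay 85281 | balance=189902
4 | pay 99564 | balance=95522
5 | pay 94115 | balance=4014
6 | pay 88165 | balance=0
7 | pay 90158 | balance=0

0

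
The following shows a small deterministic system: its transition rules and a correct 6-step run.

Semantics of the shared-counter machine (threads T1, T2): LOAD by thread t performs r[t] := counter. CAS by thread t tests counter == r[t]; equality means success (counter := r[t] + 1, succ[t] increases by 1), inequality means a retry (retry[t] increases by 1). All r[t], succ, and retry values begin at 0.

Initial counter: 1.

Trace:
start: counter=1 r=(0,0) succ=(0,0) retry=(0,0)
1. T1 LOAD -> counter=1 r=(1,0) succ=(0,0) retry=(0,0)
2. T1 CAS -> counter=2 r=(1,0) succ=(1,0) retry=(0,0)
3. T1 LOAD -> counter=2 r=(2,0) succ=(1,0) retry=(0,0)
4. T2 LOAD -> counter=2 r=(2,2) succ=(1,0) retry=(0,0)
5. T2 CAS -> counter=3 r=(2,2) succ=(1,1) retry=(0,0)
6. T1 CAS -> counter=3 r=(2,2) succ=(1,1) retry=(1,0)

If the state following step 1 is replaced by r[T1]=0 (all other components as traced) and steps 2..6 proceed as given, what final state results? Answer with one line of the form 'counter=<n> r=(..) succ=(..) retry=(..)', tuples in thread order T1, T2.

counter=2 r=(1,1) succ=(0,1) retry=(2,0)

state after step 1 := counter=1 r=(0,0) succ=(0,0) retry=(0,0)
2. T1 CAS -> counter=1 r=(0,0) succ=(0,0) retry=(1,0)
3. T1 LOAD -> counter=1 r=(1,0) succ=(0,0) retry=(1,0)
4. T2 LOAD -> counter=1 r=(1,1) succ=(0,0) retry=(1,0)
5. T2 CAS -> counter=2 r=(1,1) succ=(0,1) retry=(1,0)
6. T1 CAS -> counter=2 r=(1,1) succ=(0,1) retry=(2,0)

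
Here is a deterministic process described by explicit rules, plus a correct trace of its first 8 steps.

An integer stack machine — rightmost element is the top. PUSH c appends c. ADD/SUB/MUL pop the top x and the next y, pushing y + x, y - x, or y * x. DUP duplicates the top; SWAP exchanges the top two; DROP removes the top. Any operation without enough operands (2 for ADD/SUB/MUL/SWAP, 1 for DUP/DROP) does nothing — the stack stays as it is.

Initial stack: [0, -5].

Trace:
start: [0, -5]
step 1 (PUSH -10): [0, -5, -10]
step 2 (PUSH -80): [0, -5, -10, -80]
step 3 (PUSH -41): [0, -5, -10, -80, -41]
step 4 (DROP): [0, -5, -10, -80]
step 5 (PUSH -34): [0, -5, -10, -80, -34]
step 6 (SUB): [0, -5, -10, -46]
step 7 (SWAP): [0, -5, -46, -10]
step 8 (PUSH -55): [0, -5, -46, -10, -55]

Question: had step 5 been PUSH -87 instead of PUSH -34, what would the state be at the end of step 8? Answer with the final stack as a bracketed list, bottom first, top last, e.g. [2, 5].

[0, -5, 7, -10, -55]

(re-executing from step 5 with the substitution; state before step 5: [0, -5, -10, -80])
step 5 (PUSH -87): [0, -5, -10, -80, -87]
step 6 (SUB): [0, -5, -10, 7]
step 7 (SWAP): [0, -5, 7, -10]
step 8 (PUSH -55): [0, -5, 7, -10, -55]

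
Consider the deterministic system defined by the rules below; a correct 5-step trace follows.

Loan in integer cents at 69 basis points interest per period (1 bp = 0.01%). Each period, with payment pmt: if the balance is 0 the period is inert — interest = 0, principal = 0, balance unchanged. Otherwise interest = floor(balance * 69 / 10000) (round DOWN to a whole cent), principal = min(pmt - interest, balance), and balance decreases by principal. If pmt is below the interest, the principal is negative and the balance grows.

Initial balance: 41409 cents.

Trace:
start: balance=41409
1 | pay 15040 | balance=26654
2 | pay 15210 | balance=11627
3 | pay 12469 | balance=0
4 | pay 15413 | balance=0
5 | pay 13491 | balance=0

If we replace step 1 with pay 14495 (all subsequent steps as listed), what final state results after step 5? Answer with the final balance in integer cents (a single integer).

0

(re-executing from step 1 with the substitution; state before step 1: balance=41409)
1 | pay 14495 | balance=27199
2 | pay 15210 | balance=12176
3 | pay 12469 | balance=0
4 | pay 15413 | balance=0
5 | pay 13491 | balance=0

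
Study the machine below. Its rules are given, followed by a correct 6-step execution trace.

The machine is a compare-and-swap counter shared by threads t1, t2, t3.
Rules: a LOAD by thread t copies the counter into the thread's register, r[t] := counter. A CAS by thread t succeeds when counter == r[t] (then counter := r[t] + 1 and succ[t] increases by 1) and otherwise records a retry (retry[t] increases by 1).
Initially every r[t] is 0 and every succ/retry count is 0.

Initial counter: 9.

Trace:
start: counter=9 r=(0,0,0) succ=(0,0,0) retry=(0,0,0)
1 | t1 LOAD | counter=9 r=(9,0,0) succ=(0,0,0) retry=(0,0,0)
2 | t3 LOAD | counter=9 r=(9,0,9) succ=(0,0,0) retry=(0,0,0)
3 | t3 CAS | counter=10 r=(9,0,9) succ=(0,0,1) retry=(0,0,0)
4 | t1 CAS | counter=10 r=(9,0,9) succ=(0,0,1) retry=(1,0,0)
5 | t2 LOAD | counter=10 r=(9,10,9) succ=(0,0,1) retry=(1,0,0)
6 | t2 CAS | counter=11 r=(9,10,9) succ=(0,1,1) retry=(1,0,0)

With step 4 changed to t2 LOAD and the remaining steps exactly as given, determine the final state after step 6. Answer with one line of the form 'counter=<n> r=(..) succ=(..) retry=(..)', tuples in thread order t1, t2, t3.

(re-executing from step 4 with the substitution; state before step 4: counter=10 r=(9,0,9) succ=(0,0,1) retry=(0,0,0))
4 | t2 LOAD | counter=10 r=(9,10,9) succ=(0,0,1) retry=(0,0,0)
5 | t2 LOAD | counter=10 r=(9,10,9) succ=(0,0,1) retry=(0,0,0)
6 | t2 CAS | counter=11 r=(9,10,9) succ=(0,1,1) retry=(0,0,0)

counter=11 r=(9,10,9) succ=(0,1,1) retry=(0,0,0)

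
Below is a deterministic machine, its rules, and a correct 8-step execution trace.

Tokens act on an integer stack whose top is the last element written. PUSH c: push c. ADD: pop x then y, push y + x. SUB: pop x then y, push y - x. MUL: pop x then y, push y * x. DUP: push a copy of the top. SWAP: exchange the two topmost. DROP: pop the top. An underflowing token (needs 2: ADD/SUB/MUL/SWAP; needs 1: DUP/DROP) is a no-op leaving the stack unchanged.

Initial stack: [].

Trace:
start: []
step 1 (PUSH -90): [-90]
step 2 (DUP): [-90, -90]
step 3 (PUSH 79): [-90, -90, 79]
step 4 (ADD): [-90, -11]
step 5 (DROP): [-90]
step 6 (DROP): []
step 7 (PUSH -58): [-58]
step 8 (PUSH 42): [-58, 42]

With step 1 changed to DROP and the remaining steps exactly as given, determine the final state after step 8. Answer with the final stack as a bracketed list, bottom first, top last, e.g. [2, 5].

[-58, 42]

(re-executing from step 1 with the substitution; state before step 1: [])
step 1 (DROP): []
step 2 (DUP): []
step 3 (PUSH 79): [79]
step 4 (ADD): [79]
step 5 (DROP): []
step 6 (DROP): []
step 7 (PUSH -58): [-58]
step 8 (PUSH 42): [-58, 42]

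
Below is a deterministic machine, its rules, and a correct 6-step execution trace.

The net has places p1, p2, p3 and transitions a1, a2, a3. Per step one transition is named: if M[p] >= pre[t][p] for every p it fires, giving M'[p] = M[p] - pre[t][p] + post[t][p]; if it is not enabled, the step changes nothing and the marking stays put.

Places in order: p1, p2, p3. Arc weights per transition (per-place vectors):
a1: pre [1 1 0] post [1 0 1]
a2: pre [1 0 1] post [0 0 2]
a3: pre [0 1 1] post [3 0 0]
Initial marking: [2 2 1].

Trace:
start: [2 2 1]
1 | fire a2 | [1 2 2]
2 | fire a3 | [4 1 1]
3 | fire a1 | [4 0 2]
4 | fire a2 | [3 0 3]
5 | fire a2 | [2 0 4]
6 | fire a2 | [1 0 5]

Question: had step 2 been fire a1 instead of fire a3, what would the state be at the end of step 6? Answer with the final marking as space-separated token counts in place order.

0 0 5

(re-executing from step 2 with the substitution; state before step 2: [1 2 2])
2 | fire a1 | [1 1 3]
3 | fire a1 | [1 0 4]
4 | fire a2 | [0 0 5]
5 | fire a2 | [0 0 5]
6 | fire a2 | [0 0 5]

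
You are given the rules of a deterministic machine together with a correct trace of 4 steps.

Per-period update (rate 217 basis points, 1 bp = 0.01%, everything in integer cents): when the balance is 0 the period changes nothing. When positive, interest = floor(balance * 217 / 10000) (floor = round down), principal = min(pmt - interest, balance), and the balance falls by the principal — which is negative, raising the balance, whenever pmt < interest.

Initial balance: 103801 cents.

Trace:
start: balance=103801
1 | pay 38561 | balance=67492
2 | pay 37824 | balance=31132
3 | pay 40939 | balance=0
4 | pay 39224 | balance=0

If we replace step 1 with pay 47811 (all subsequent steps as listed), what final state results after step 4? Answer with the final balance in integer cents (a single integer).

(re-executing from step 1 with the substitution; state before step 1: balance=103801)
1 | pay 47811 | balance=58242
2 | pay 37824 | balance=21681
3 | pay 40939 | balance=0
4 | pay 39224 | balance=0

0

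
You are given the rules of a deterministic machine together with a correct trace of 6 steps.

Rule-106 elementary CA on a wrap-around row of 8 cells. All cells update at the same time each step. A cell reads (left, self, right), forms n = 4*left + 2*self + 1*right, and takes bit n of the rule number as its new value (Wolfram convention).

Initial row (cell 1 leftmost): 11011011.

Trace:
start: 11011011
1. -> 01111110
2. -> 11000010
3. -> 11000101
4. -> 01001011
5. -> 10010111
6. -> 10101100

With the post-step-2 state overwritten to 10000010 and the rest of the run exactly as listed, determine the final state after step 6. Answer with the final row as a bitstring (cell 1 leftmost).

state after step 2 := 10000010
3. -> 00000101
4. -> 00001010
5. -> 00010100
6. -> 00101000

00101000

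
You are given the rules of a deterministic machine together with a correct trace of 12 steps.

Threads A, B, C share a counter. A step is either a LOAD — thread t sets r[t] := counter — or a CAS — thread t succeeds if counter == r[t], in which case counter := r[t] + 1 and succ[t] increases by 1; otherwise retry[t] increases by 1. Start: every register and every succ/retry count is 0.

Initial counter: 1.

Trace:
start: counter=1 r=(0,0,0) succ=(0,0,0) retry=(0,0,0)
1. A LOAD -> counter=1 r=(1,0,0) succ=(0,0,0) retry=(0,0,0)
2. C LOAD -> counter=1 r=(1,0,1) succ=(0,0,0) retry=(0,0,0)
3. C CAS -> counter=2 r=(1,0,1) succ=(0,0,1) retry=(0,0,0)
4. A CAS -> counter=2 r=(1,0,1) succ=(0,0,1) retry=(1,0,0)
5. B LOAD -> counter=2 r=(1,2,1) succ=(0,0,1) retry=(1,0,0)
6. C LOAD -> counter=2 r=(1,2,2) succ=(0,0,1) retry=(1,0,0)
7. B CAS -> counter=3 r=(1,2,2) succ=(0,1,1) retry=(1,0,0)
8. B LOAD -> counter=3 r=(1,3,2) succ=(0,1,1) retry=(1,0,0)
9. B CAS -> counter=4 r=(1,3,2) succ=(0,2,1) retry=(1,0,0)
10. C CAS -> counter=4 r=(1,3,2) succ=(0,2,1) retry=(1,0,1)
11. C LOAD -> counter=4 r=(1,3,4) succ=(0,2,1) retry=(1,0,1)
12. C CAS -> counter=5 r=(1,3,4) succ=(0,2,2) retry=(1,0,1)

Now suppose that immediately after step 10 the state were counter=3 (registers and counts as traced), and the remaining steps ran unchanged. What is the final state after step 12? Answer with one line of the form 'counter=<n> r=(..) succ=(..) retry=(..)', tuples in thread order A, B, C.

counter=4 r=(1,3,3) succ=(0,2,2) retry=(1,0,1)

state after step 10 := counter=3 r=(1,3,2) succ=(0,2,1) retry=(1,0,1)
11. C LOAD -> counter=3 r=(1,3,3) succ=(0,2,1) retry=(1,0,1)
12. C CAS -> counter=4 r=(1,3,3) succ=(0,2,2) retry=(1,0,1)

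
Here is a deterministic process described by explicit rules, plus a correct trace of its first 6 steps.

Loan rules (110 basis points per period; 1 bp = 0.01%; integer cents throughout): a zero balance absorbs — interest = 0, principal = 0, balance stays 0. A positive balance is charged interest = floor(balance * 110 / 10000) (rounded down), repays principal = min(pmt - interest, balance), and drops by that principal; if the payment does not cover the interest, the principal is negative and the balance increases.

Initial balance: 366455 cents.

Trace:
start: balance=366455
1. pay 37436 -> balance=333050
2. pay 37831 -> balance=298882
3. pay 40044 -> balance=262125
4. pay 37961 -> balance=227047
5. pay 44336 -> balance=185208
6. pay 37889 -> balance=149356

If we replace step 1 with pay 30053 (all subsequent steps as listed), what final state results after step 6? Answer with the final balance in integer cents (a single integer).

(re-executing from step 1 with the substitution; state before step 1: balance=366455)
1. pay 30053 -> balance=340433
2. pay 37831 -> balance=306346
3. pay 40044 -> balance=269671
4. pay 37961 -> balance=234676
5. pay 44336 -> balance=192921
6. pay 37889 -> balance=157154

157154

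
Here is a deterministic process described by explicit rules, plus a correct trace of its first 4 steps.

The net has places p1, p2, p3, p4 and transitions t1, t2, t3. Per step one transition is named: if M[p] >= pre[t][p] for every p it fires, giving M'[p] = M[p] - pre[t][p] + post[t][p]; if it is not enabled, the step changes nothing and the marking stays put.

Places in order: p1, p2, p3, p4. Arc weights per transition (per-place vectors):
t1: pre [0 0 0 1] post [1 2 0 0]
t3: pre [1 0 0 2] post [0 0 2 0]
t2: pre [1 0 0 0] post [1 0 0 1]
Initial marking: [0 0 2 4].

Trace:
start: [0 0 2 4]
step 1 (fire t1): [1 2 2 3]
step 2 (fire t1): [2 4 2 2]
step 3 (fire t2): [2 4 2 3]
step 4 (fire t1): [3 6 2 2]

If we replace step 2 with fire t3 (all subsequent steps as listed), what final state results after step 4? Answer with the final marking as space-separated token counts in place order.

1 4 4 0

(re-executing from step 2 with the substitution; state before step 2: [1 2 2 3])
step 2 (fire t3): [0 2 4 1]
step 3 (fire t2): [0 2 4 1]
step 4 (fire t1): [1 4 4 0]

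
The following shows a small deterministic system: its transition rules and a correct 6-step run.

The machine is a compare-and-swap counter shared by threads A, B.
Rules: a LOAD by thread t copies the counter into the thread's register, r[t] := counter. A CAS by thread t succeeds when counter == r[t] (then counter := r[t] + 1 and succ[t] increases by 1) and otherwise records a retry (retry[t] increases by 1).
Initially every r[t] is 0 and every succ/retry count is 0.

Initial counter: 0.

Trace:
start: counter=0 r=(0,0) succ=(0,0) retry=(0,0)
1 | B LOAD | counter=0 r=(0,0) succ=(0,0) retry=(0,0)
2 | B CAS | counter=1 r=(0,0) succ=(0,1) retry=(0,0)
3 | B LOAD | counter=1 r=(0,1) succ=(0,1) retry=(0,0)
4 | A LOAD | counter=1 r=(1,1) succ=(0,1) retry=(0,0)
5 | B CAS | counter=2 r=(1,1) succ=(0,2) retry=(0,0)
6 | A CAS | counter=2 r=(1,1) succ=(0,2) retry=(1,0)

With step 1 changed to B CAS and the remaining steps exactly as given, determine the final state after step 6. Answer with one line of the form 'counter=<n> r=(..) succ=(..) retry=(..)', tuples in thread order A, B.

(re-executing from step 1 with the substitution; state before step 1: counter=0 r=(0,0) succ=(0,0) retry=(0,0))
1 | B CAS | counter=1 r=(0,0) succ=(0,1) retry=(0,0)
2 | B CAS | counter=1 r=(0,0) succ=(0,1) retry=(0,1)
3 | B LOAD | counter=1 r=(0,1) succ=(0,1) retry=(0,1)
4 | A LOAD | counter=1 r=(1,1) succ=(0,1) retry=(0,1)
5 | B CAS | counter=2 r=(1,1) succ=(0,2) retry=(0,1)
6 | A CAS | counter=2 r=(1,1) succ=(0,2) retry=(1,1)

counter=2 r=(1,1) succ=(0,2) retry=(1,1)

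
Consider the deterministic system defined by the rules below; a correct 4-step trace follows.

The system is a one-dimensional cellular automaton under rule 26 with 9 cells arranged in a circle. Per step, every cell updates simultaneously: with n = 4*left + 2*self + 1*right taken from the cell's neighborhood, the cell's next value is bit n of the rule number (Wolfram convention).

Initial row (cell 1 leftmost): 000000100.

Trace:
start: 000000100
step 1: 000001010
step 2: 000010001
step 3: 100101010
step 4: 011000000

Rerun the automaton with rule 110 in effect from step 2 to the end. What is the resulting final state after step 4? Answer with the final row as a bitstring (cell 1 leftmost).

001110110

(re-executing steps 2..4 under rule 110; state before step 2: 000001010)
step 2: 000011110
step 3: 000110010
step 4: 001110110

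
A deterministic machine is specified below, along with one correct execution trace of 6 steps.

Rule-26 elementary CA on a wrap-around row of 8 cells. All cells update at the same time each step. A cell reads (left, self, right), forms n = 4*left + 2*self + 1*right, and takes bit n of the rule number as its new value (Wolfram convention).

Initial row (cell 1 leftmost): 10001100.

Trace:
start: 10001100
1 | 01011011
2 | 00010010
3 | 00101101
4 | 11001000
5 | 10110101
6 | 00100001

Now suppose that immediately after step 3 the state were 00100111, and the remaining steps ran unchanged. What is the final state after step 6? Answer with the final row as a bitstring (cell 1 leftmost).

state after step 3 := 00100111
4 | 11011100
5 | 10010011
6 | 01101110

01101110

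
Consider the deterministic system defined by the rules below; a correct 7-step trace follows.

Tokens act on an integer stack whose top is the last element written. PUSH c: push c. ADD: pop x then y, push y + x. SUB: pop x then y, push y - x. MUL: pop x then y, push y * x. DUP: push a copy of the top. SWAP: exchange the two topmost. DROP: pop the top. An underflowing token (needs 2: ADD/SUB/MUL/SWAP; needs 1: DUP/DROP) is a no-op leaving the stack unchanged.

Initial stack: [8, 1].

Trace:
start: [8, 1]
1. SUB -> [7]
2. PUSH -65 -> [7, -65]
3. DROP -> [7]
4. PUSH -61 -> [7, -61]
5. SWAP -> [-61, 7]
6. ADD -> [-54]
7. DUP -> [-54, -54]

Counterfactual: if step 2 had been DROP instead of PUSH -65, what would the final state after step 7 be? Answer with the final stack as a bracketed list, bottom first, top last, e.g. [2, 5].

[-61, -61]

(re-executing from step 2 with the substitution; state before step 2: [7])
2. DROP -> []
3. DROP -> []
4. PUSH -61 -> [-61]
5. SWAP -> [-61]
6. ADD -> [-61]
7. DUP -> [-61, -61]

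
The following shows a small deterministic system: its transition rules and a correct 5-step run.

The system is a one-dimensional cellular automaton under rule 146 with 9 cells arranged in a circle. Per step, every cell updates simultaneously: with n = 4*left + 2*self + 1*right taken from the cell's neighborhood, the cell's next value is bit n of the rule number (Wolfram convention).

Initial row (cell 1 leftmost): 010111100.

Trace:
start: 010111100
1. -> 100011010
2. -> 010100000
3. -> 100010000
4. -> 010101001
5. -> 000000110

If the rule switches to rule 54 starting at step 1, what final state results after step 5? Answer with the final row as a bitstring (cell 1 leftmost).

(re-executing steps 1..5 under rule 54; state before step 1: 010111100)
1. -> 111000010
2. -> 000100111
3. -> 101111000
4. -> 110000101
5. -> 001001110

001001110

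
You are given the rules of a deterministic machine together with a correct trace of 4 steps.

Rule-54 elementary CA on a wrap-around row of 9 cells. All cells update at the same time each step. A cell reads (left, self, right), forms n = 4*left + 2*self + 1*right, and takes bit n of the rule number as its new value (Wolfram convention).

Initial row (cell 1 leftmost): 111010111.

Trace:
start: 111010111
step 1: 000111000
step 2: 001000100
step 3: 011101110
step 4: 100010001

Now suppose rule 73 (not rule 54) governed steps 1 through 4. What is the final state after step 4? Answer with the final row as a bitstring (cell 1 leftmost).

(re-executing steps 1..4 under rule 73; state before step 1: 111010111)
step 1: 001000100
step 2: 100010001
step 3: 101000101
step 4: 100010001

100010001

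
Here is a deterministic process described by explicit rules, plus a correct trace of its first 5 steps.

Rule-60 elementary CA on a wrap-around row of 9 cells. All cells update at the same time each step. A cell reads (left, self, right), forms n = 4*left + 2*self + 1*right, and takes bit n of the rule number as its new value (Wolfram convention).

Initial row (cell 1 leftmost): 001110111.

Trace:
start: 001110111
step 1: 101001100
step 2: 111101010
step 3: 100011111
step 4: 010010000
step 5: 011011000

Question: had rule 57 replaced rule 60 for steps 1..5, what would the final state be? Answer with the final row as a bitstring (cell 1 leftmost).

010010101

(re-executing steps 1..5 under rule 57; state before step 1: 001110111)
step 1: 101001100
step 2: 010101010
step 3: 001010101
step 4: 100101010
step 5: 010010101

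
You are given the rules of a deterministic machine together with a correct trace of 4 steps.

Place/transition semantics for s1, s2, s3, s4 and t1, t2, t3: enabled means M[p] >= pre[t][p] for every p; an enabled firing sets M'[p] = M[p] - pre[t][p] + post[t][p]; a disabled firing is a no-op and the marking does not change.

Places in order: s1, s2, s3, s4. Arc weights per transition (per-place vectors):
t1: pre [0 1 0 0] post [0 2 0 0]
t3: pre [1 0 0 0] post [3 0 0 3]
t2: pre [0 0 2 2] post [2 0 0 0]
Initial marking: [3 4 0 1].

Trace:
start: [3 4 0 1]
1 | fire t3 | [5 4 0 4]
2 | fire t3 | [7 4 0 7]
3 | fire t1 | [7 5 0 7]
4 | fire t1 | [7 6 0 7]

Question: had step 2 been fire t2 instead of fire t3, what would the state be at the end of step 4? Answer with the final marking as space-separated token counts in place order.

5 6 0 4

(re-executing from step 2 with the substitution; state before step 2: [5 4 0 4])
2 | fire t2 | [5 4 0 4]
3 | fire t1 | [5 5 0 4]
4 | fire t1 | [5 6 0 4]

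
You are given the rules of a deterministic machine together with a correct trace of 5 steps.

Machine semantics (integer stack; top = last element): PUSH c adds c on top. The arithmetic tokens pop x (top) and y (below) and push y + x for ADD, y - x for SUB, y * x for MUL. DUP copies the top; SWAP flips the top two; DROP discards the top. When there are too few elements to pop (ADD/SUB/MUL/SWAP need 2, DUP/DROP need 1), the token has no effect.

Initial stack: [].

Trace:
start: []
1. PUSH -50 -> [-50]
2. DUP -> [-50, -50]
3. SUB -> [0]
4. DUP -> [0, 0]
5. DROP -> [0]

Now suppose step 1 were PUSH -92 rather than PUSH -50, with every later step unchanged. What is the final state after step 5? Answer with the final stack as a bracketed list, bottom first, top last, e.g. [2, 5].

(re-executing from step 1 with the substitution; state before step 1: [])
1. PUSH -92 -> [-92]
2. DUP -> [-92, -92]
3. SUB -> [0]
4. DUP -> [0, 0]
5. DROP -> [0]

[0]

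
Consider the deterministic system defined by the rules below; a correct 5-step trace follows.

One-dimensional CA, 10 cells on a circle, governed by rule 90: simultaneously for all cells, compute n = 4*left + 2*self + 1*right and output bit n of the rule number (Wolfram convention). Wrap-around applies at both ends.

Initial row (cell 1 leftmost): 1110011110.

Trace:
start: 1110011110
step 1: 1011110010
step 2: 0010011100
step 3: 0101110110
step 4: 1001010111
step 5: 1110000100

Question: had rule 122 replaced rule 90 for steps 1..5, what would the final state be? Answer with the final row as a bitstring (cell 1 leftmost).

1011110011

(re-executing steps 1..5 under rule 122; state before step 1: 1110011110)
step 1: 1011110011
step 2: 1110011110
step 3: 1011110011
step 4: 1110011110
step 5: 1011110011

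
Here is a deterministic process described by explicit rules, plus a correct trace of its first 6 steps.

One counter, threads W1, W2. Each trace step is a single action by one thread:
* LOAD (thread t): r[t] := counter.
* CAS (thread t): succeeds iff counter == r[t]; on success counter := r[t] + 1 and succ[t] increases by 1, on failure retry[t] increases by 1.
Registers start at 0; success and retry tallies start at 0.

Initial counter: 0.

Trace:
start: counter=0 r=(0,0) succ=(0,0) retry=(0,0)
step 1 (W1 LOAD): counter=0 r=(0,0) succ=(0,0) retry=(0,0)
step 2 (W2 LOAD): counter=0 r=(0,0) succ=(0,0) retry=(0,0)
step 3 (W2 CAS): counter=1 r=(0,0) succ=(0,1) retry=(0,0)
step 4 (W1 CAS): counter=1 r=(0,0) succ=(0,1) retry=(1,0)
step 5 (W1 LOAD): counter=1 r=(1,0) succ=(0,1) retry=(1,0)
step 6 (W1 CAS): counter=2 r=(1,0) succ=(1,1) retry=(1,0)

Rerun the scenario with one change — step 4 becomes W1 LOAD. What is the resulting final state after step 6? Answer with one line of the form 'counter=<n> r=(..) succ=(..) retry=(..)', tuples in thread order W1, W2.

(re-executing from step 4 with the substitution; state before step 4: counter=1 r=(0,0) succ=(0,1) retry=(0,0))
step 4 (W1 LOAD): counter=1 r=(1,0) succ=(0,1) retry=(0,0)
step 5 (W1 LOAD): counter=1 r=(1,0) succ=(0,1) retry=(0,0)
step 6 (W1 CAS): counter=2 r=(1,0) succ=(1,1) retry=(0,0)

counter=2 r=(1,0) succ=(1,1) retry=(0,0)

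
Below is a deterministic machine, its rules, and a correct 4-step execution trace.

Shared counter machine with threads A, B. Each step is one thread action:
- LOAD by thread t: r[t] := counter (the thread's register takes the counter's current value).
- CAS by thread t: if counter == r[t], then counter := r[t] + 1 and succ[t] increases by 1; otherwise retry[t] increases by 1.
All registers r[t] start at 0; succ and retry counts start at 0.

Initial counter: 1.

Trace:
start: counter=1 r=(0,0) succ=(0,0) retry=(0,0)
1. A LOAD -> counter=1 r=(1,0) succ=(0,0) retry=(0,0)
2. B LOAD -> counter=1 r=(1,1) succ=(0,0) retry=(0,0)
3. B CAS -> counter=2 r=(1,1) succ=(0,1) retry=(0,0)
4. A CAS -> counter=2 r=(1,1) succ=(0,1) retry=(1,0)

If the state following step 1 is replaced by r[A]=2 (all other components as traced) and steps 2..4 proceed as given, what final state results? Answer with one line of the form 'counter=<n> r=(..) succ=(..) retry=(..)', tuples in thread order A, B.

state after step 1 := counter=1 r=(2,0) succ=(0,0) retry=(0,0)
2. B LOAD -> counter=1 r=(2,1) succ=(0,0) retry=(0,0)
3. B CAS -> counter=2 r=(2,1) succ=(0,1) retry=(0,0)
4. A CAS -> counter=3 r=(2,1) succ=(1,1) retry=(0,0)

counter=3 r=(2,1) succ=(1,1) retry=(0,0)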